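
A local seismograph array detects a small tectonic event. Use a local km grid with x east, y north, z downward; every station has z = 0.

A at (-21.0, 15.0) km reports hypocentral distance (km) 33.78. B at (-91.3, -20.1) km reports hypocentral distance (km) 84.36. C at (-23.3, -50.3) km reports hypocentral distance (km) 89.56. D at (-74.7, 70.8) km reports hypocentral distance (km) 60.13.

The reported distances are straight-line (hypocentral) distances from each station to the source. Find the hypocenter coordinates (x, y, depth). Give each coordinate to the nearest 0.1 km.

x ≈ -32.6 km, y ≈ 35.4 km, depth ≈ 24.3 km

Each station gives a sphere (x−x_i)² + (y−y_i)² + z² = d_i² (stations at z=0).
Subtracting the A sphere from B and C: z² cancels, leaving linear equations in x and y:
-140.6 x − 70.2 y = 2098.18
-4.6 x − 130.6 y = -4472.93
Solving: x ≈ -32.596, y ≈ 35.397 km (keep extra digits for the depth step; rounded: -32.6, 35.4).
Then from the A sphere: z² = 33.78² − (x + 21.0)² − (y − 15.0)² with x = -32.596, y = 35.397, so z ≈ 24.302 ≈ 24.3 km.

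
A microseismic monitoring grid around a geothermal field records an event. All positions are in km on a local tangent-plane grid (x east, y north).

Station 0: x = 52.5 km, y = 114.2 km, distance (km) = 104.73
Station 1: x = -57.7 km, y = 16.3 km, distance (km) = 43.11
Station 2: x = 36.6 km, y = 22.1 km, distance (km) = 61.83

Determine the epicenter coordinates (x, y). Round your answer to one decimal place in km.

x ≈ -22.3 km, y ≈ 40.9 km

Circle about each station: (x − 52.5)² + (y − 114.2)² = 104.73²; (x + 57.7)² + (y − 16.3)² = 43.11²; (x − 36.6)² + (y − 22.1)² = 61.83².
Subtracting pairs of circle equations eliminates x²+y² and gives linear equations (the radical axes):
-220.4 x − 195.8 y = -3093.01
-31.8 x − 184.2 y = -6824.50
Solving the 2×2 system: x ≈ -22.3, y ≈ 40.9 km.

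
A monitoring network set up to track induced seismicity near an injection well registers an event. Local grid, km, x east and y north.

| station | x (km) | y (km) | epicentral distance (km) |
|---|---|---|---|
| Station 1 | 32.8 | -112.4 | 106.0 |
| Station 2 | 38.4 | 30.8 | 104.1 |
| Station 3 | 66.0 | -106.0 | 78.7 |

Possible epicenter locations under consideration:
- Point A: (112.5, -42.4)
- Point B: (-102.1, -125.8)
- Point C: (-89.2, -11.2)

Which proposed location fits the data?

For each candidate, compare |candidate − station| to the reported distance:
Point A: residuals Station 1 0.1, Station 2 0.1, Station 3 0.1 → max 0.1 km
Point B: residuals Station 1 29.6, Station 2 106.3, Station 3 90.6 → max 106.3 km
Point C: residuals Station 1 52.5, Station 2 30.2, Station 3 103.2 → max 103.2 km
Only Point A has all residuals ≈ 0.

Point A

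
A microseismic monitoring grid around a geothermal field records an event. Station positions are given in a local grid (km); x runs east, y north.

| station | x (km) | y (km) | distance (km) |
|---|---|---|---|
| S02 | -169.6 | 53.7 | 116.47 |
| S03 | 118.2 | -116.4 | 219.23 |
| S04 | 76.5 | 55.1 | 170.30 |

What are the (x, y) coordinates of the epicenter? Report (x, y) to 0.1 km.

-77.5 km east, -17.6 km north

Circle about each station: (x + 169.6)² + (y − 53.7)² = 116.47²; (x − 118.2)² + (y + 116.4)² = 219.23²; (x − 76.5)² + (y − 55.1)² = 170.30².
Subtracting the S02 equation from the S03 and S04 equations removes the quadratic terms:
575.6 x − 340.2 y = -38624.18
492.2 x + 2.8 y = -38196.42
Solving the 2×2 system: x ≈ -77.5, y ≈ -17.6 km.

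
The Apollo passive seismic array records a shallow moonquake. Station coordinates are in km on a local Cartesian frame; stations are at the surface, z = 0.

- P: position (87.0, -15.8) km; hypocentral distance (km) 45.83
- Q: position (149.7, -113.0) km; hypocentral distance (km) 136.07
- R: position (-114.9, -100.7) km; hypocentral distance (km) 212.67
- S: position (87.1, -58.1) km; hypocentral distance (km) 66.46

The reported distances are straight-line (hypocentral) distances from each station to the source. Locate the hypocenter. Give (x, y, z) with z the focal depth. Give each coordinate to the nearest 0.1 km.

Each station gives a sphere (x−x_i)² + (y−y_i)² + z² = d_i² (stations at z=0).
Subtracting the P sphere from Q and R: z² cancels, leaving linear equations in x and y:
125.4 x − 194.4 y = 10945.79
-403.8 x − 169.8 y = -27604.28
Solving: x ≈ 72.400, y ≈ -9.603 km (keep extra digits for the depth step; rounded: 72.4, -9.6).
Then from the P sphere: z² = 45.83² − (x − 87.0)² − (y + 15.8)² with x = 72.400, y = -9.603, so z ≈ 42.998 ≈ 43.0 km.

x ≈ 72.4 km, y ≈ -9.6 km, depth ≈ 43.0 km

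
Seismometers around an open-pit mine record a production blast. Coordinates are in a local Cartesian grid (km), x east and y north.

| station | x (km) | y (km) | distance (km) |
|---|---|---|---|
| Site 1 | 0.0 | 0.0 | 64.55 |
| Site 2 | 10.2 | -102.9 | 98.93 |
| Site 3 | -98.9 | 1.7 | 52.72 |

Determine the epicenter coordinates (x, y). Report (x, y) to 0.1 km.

x ≈ -57.0 km, y ≈ -30.3 km

Circle about each station: x² + y² = 64.55²; (x − 10.2)² + (y + 102.9)² = 98.93²; (x + 98.9)² + (y − 1.7)² = 52.72².
Subtracting the Site 1 equation from the Site 2 and Site 3 equations removes the quadratic terms:
20.4 x − 205.8 y = 5072.01
-197.8 x + 3.4 y = 11171.40
Solving the 2×2 system: x ≈ -57.0, y ≈ -30.3 km.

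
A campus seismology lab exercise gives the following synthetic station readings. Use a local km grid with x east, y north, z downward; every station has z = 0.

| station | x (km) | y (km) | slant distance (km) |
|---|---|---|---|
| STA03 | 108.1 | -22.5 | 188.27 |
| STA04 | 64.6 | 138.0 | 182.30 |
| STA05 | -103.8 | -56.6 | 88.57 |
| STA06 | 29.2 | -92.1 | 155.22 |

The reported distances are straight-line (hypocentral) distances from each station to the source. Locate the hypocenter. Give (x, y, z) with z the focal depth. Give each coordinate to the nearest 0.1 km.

Each station gives a sphere (x−x_i)² + (y−y_i)² + z² = d_i² (stations at z=0).
Subtracting the STA03 sphere from STA04 and STA05: z² cancels, leaving linear equations in x and y:
-87.0 x + 321.0 y = 13237.60
-423.8 x − 68.2 y = 29387.09
Solving: x ≈ -72.803, y ≈ 21.507 km (keep extra digits for the depth step; rounded: -72.8, 21.5).
Then from the STA03 sphere: z² = 188.27² − (x − 108.1)² − (y + 22.5)² with x = -72.803, y = 21.507, so z ≈ 27.984 ≈ 28.0 km.

x ≈ -72.8 km, y ≈ 21.5 km, depth ≈ 28.0 km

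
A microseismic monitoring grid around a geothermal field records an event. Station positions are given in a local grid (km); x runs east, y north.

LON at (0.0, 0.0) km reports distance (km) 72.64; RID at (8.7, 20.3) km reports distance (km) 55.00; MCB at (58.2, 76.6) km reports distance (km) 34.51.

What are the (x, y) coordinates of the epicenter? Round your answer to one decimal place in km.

Circle about each station: x² + y² = 72.64²; (x − 8.7)² + (y − 20.3)² = 55.00²; (x − 58.2)² + (y − 76.6)² = 34.51².
Subtracting the LON equation from the RID and MCB equations removes the quadratic terms:
17.4 x + 40.6 y = 2739.35
116.4 x + 153.2 y = 13340.43
Solving the 2×2 system: x ≈ 59.2, y ≈ 42.1 km.
Check against LON (with the unrounded x, y): √(x²+y²) = 72.64 ≈ 72.64 km. ✓

59.2 km east, 42.1 km north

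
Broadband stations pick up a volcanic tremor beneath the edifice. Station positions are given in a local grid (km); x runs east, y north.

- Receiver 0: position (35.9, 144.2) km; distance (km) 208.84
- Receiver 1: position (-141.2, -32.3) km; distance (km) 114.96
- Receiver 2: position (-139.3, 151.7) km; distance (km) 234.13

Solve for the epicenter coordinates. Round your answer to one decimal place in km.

-28.4 km east, -54.5 km north

Circle about each station: (x − 35.9)² + (y − 144.2)² = 208.84²; (x + 141.2)² + (y + 32.3)² = 114.96²; (x + 139.3)² + (y − 151.7)² = 234.13².
Subtracting pairs of circle equations eliminates x²+y² and gives linear equations (the radical axes):
-354.2 x − 353.0 y = 29296.62
-350.4 x + 15.0 y = 9132.22
Solving the 2×2 system: x ≈ -28.4, y ≈ -54.5 km.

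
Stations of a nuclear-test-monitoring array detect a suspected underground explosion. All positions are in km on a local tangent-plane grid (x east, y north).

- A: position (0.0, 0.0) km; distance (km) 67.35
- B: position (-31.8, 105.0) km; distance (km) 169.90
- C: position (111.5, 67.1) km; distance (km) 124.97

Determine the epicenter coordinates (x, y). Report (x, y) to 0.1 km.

(52.0, -42.8)

Circle about each station: x² + y² = 67.35²; (x + 31.8)² + (y − 105.0)² = 169.90²; (x − 111.5)² + (y − 67.1)² = 124.97².
Subtracting the A equation from the B and C equations removes the quadratic terms:
-63.6 x + 210.0 y = -12293.75
223.0 x + 134.2 y = 5853.18
Solving the 2×2 system: x ≈ 52.0, y ≈ -42.8 km.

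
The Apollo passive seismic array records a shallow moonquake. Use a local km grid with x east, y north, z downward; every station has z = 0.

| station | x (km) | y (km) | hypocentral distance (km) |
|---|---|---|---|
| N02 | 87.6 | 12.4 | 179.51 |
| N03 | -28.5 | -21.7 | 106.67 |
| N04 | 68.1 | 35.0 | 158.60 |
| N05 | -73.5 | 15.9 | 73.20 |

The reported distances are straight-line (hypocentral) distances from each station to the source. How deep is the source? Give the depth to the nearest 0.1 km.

65.9 km

Each station gives a sphere (x−x_i)² + (y−y_i)² + z² = d_i² (stations at z=0).
Subtracting the N02 sphere from N03 and N04: z² cancels, leaving linear equations in x and y:
-232.2 x − 68.2 y = 14300.97
-39.0 x + 45.2 y = 5104.97
Solving: x ≈ -75.602, y ≈ 47.710 km (keep extra digits for the depth step; rounded: -75.6, 47.7).
Then from the N02 sphere: z² = 179.51² − (x − 87.6)² − (y − 12.4)² with x = -75.602, y = 47.710, so z ≈ 65.895 ≈ 65.9 km.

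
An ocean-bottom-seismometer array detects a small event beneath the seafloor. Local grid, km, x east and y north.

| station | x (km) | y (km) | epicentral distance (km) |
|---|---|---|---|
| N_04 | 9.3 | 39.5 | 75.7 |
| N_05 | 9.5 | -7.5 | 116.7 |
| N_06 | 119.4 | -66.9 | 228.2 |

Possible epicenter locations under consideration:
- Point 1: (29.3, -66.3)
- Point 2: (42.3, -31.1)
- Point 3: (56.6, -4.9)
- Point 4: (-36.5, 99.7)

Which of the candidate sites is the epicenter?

Point 4

For each candidate, compare |candidate − station| to the reported distance:
Point 1: residuals N_04 32.0, N_05 54.7, N_06 138.1 → max 138.1 km
Point 2: residuals N_04 2.2, N_05 76.3, N_06 143.2 → max 143.2 km
Point 3: residuals N_04 10.8, N_05 69.5, N_06 140.0 → max 140.0 km
Point 4: residuals N_04 0.1, N_05 0.0, N_06 0.0 → max 0.1 km
Only Point 4 has all residuals ≈ 0.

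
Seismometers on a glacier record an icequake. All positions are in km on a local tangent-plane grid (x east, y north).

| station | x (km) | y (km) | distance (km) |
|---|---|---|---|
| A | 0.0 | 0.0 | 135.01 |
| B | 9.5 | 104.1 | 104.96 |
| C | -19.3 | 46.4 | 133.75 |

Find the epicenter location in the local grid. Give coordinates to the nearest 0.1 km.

110.9 km east, 77.0 km north

Circle about each station: x² + y² = 135.01²; (x − 9.5)² + (y − 104.1)² = 104.96²; (x + 19.3)² + (y − 46.4)² = 133.75².
Subtracting pairs of circle equations eliminates x²+y² and gives linear equations (the radical axes):
19.0 x + 208.2 y = 18138.16
-38.6 x + 92.8 y = 2864.09
Solving the 2×2 system: x ≈ 110.9, y ≈ 77.0 km.
Check against A (with the unrounded x, y): √(x²+y²) = 135.02 ≈ 135.01 km. ✓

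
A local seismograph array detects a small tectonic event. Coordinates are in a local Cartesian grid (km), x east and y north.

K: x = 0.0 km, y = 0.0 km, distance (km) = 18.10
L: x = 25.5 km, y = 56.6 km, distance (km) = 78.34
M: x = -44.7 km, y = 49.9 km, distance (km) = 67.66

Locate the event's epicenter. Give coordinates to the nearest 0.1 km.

Circle about each station: x² + y² = 18.10²; (x − 25.5)² + (y − 56.6)² = 78.34²; (x + 44.7)² + (y − 49.9)² = 67.66².
Subtracting pairs of circle equations eliminates x²+y² and gives linear equations (the radical axes):
51.0 x + 113.2 y = -1955.74
-89.4 x + 99.8 y = 237.83
Solving the 2×2 system: x ≈ -14.6, y ≈ -10.7 km.

(-14.6, -10.7)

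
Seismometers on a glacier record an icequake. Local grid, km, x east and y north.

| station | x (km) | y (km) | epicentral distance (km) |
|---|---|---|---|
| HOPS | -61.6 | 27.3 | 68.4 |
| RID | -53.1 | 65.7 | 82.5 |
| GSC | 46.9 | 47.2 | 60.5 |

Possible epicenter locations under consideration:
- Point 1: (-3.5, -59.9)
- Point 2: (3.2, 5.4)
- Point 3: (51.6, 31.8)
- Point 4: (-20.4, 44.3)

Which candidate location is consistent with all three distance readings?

Point 2

For each candidate, compare |candidate − station| to the reported distance:
Point 1: residuals HOPS 36.4, RID 52.5, GSC 57.9 → max 57.9 km
Point 2: residuals HOPS 0.0, RID 0.0, GSC 0.0 → max 0.0 km
Point 3: residuals HOPS 44.9, RID 27.6, GSC 44.4 → max 44.9 km
Point 4: residuals HOPS 23.8, RID 43.4, GSC 6.9 → max 43.4 km
Only Point 2 has all residuals ≈ 0.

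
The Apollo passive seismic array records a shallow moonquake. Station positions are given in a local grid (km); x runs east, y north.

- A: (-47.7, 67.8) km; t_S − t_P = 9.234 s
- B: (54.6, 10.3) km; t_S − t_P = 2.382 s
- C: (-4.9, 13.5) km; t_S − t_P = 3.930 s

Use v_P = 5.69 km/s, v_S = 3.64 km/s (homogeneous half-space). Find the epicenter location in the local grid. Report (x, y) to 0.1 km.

Distance from S−P lag: d = Δt · v_P v_S / (v_P − v_S) = Δt · (5.69·3.64)/(5.69−3.64) ≈ 10.1032·Δt.
So d_A = 93.29, d_B = 24.07, d_C = 39.71 km.
Circle about each station: (x + 47.7)² + (y − 67.8)² = 93.29²; (x − 54.6)² + (y − 10.3)² = 24.07²; (x + 4.9)² + (y − 13.5)² = 39.71².
Subtracting pairs of circle equations eliminates x²+y² and gives linear equations (the radical axes):
204.6 x − 115.0 y = 4338.78
85.6 x − 108.6 y = 460.27
Solving the 2×2 system: x ≈ 33.8, y ≈ 22.4 km.

x ≈ 33.8 km, y ≈ 22.4 km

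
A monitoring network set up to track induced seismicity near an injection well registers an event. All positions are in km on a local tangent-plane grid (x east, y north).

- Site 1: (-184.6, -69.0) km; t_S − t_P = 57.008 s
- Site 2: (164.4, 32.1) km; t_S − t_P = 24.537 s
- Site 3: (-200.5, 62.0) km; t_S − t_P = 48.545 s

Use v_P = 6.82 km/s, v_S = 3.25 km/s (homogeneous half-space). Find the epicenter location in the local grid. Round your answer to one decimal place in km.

(84.0, 161.5)

Distance from S−P lag: d = Δt · v_P v_S / (v_P − v_S) = Δt · (6.82·3.25)/(6.82−3.25) ≈ 6.2087·Δt.
So d_Site 1 = 353.94, d_Site 2 = 152.34, d_Site 3 = 301.40 km.
Circle about each station: (x + 184.6)² + (y + 69.0)² = 353.94²; (x − 164.4)² + (y − 32.1)² = 152.34²; (x + 200.5)² + (y − 62.0)² = 301.40².
Subtracting pairs of circle equations eliminates x²+y² and gives linear equations (the radical axes):
698.0 x + 202.2 y = 91285.66
-31.8 x + 262.0 y = 39637.65
Solving the 2×2 system: x ≈ 84.0, y ≈ 161.5 km.
Check against Site 1 (with the unrounded x, y): √((x + 184.6)²+(y + 69.0)²) = 353.94 ≈ 353.94 km. ✓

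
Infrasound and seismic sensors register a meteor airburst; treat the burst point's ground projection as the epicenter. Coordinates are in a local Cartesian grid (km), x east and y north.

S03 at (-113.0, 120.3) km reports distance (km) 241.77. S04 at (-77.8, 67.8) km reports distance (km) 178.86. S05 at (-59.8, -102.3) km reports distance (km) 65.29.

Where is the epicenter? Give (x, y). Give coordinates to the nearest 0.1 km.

4.5 km east, -91.0 km north

Circle about each station: (x + 113.0)² + (y − 120.3)² = 241.77²; (x + 77.8)² + (y − 67.8)² = 178.86²; (x + 59.8)² + (y + 102.3)² = 65.29².
Subtracting pairs of circle equations eliminates x²+y² and gives linear equations (the radical axes):
70.4 x − 105.0 y = 9870.42
106.4 x − 445.2 y = 40990.19
Solving the 2×2 system: x ≈ 4.5, y ≈ -91.0 km.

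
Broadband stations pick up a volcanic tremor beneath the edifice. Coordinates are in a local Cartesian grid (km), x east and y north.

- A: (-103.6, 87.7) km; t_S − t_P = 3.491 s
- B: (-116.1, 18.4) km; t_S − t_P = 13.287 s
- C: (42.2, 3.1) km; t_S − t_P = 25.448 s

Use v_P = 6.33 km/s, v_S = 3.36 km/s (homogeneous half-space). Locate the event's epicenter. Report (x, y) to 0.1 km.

(-103.4, 112.7)

Distance from S−P lag: d = Δt · v_P v_S / (v_P − v_S) = Δt · (6.33·3.36)/(6.33−3.36) ≈ 7.1612·Δt.
So d_A = 25.00, d_B = 95.15, d_C = 182.24 km.
Circle about each station: (x + 103.6)² + (y − 87.7)² = 25.00²; (x + 116.1)² + (y − 18.4)² = 95.15²; (x − 42.2)² + (y − 3.1)² = 182.24².
Subtracting pairs of circle equations eliminates x²+y² and gives linear equations (the radical axes):
-25.0 x − 138.6 y = -13035.00
291.6 x − 169.2 y = -49220.22
Solving the 2×2 system: x ≈ -103.4, y ≈ 112.7 km.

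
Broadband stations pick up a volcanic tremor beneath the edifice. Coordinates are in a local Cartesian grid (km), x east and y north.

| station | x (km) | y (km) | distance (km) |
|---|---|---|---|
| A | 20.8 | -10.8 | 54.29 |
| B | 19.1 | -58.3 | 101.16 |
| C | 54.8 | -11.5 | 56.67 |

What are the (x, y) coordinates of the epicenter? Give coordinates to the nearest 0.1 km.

35.0 km east, 41.6 km north

Circle about each station: (x − 20.8)² + (y + 10.8)² = 54.29²; (x − 19.1)² + (y + 58.3)² = 101.16²; (x − 54.8)² + (y + 11.5)² = 56.67².
Subtracting pairs of circle equations eliminates x²+y² and gives linear equations (the radical axes):
-3.4 x − 95.0 y = -4071.52
68.0 x − 1.4 y = 2321.93
Solving the 2×2 system: x ≈ 35.0, y ≈ 41.6 km.
Check against A (with the unrounded x, y): √((x − 20.8)²+(y + 10.8)²) = 54.30 ≈ 54.29 km. ✓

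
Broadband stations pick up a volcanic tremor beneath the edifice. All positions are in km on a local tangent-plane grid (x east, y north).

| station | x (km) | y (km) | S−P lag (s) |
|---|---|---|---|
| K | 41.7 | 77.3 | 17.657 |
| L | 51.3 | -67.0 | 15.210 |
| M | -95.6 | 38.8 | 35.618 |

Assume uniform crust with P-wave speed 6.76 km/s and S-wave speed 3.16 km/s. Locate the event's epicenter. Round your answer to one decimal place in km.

x ≈ 112.1 km, y ≈ -0.3 km

Distance from S−P lag: d = Δt · v_P v_S / (v_P − v_S) = Δt · (6.76·3.16)/(6.76−3.16) ≈ 5.9338·Δt.
So d_K = 104.77, d_L = 90.25, d_M = 211.35 km.
Circle about each station: (x − 41.7)² + (y − 77.3)² = 104.77²; (x − 51.3)² + (y + 67.0)² = 90.25²; (x + 95.6)² + (y − 38.8)² = 211.35².
Subtracting pairs of circle equations eliminates x²+y² and gives linear equations (the radical axes):
19.2 x − 288.6 y = 2238.20
-274.6 x − 77.0 y = -30761.45
Solving the 2×2 system: x ≈ 112.1, y ≈ -0.3 km.
Check against K (with the unrounded x, y): √((x − 41.7)²+(y − 77.3)²) = 104.78 ≈ 104.77 km. ✓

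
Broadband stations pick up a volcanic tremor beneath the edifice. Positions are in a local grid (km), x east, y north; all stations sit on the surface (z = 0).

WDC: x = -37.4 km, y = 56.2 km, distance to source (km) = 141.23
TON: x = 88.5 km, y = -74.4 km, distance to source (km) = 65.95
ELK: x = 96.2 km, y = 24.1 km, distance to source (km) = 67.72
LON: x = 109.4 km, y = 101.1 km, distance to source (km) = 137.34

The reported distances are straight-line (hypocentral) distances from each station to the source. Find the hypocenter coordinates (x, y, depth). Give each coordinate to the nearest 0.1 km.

(71.3, -24.7, 39.8)

Each station gives a sphere (x−x_i)² + (y−y_i)² + z² = d_i² (stations at z=0).
Subtracting the WDC sphere from TON and ELK: z² cancels, leaving linear equations in x and y:
251.8 x − 261.2 y = 24406.92
267.2 x − 64.2 y = 20637.96
Solving: x ≈ 71.302, y ≈ -24.706 km (keep extra digits for the depth step; rounded: 71.3, -24.7).
Then from the WDC sphere: z² = 141.23² − (x + 37.4)² − (y − 56.2)² with x = 71.302, y = -24.706, so z ≈ 39.800 ≈ 39.8 km.
Check against LON (with the unrounded solution): distance 137.34 ≈ 137.34 km. ✓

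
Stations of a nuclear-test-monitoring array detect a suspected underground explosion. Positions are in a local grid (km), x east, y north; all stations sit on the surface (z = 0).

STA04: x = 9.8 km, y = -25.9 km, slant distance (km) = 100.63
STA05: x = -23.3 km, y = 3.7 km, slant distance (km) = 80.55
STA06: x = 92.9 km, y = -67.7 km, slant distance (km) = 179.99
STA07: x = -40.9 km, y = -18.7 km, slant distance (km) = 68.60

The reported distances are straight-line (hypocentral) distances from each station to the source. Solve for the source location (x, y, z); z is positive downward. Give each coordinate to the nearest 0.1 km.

Each station gives a sphere (x−x_i)² + (y−y_i)² + z² = d_i² (stations at z=0).
Subtracting the STA04 sphere from STA05 and STA06: z² cancels, leaving linear equations in x and y:
-66.2 x + 59.2 y = 3427.82
166.2 x − 83.6 y = -9823.15
Solving: x ≈ -68.521, y ≈ -18.721 km (keep extra digits for the depth step; rounded: -68.5, -18.7).
Then from the STA04 sphere: z² = 100.63² − (x − 9.8)² − (y + 25.9)² with x = -68.521, y = -18.721, so z ≈ 62.775 ≈ 62.8 km.

x ≈ -68.5 km, y ≈ -18.7 km, depth ≈ 62.8 km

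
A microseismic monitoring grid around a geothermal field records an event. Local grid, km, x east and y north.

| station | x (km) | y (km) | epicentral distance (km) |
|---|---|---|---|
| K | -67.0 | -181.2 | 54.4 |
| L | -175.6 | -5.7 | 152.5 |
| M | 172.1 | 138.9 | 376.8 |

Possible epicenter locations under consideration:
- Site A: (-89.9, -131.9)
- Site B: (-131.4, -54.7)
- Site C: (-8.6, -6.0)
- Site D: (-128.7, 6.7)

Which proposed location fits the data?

Site A

For each candidate, compare |candidate − station| to the reported distance:
Site A: residuals K 0.0, L 0.0, M 0.0 → max 0.0 km
Site B: residuals K 87.5, L 86.5, M 16.8 → max 87.5 km
Site C: residuals K 130.3, L 14.5, M 145.2 → max 145.2 km
Site D: residuals K 143.4, L 104.0, M 48.2 → max 143.4 km
Only Site A has all residuals ≈ 0.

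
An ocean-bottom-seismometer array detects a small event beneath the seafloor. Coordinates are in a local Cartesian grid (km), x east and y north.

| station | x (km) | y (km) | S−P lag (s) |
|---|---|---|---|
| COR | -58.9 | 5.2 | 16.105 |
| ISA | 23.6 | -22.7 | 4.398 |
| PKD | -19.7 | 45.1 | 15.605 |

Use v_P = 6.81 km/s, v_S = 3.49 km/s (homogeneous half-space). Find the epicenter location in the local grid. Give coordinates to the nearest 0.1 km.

Distance from S−P lag: d = Δt · v_P v_S / (v_P − v_S) = Δt · (6.81·3.49)/(6.81−3.49) ≈ 7.1587·Δt.
So d_COR = 115.29, d_ISA = 31.48, d_PKD = 111.71 km.
Circle about each station: (x + 58.9)² + (y − 5.2)² = 115.29²; (x − 23.6)² + (y + 22.7)² = 31.48²; (x + 19.7)² + (y − 45.1)² = 111.71².
Subtracting the COR equation from the ISA and PKD equations removes the quadratic terms:
165.0 x − 55.8 y = 9876.79
78.4 x + 79.8 y = -261.49
Solving the 2×2 system: x ≈ 44.1, y ≈ -46.6 km.

(44.1, -46.6)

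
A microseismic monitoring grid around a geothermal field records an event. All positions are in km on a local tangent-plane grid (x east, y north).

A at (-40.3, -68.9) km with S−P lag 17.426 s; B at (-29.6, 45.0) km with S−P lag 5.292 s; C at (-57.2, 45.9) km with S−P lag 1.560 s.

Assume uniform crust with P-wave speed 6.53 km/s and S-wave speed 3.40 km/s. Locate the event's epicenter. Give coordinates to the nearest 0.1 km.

x ≈ -66.5 km, y ≈ 51.9 km

Distance from S−P lag: d = Δt · v_P v_S / (v_P − v_S) = Δt · (6.53·3.40)/(6.53−3.40) ≈ 7.0933·Δt.
So d_A = 123.61, d_B = 37.54, d_C = 11.07 km.
Circle about each station: (x + 40.3)² + (y + 68.9)² = 123.61²; (x + 29.6)² + (y − 45.0)² = 37.54²; (x + 57.2)² + (y − 45.9)² = 11.07².
Subtracting pairs of circle equations eliminates x²+y² and gives linear equations (the radical axes):
21.4 x + 227.8 y = 10400.04
-33.8 x + 229.6 y = 14164.24
Solving the 2×2 system: x ≈ -66.5, y ≈ 51.9 km.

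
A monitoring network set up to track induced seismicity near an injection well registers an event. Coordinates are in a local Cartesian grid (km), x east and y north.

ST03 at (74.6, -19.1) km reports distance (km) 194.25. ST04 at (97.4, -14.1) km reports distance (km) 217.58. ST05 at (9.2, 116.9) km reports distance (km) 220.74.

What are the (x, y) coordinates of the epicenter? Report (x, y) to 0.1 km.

-113.8 km east, -66.4 km north

Circle about each station: (x − 74.6)² + (y + 19.1)² = 194.25²; (x − 97.4)² + (y + 14.1)² = 217.58²; (x − 9.2)² + (y − 116.9)² = 220.74².
Subtracting pairs of circle equations eliminates x²+y² and gives linear equations (the radical axes):
45.6 x + 10.0 y = -5852.39
-130.8 x + 272.0 y = -3172.81
Solving the 2×2 system: x ≈ -113.8, y ≈ -66.4 km.
Check against ST03 (with the unrounded x, y): √((x − 74.6)²+(y + 19.1)²) = 194.23 ≈ 194.25 km. ✓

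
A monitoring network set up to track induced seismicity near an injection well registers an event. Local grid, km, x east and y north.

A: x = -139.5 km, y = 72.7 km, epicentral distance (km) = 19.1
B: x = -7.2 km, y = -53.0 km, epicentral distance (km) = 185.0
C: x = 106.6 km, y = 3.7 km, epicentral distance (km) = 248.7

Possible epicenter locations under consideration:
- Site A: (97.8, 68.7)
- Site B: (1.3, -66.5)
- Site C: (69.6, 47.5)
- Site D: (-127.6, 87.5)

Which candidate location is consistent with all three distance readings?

Site D

For each candidate, compare |candidate − station| to the reported distance:
Site A: residuals A 218.2, B 24.3, C 183.1 → max 218.2 km
Site B: residuals A 178.9, B 169.0, C 122.1 → max 178.9 km
Site C: residuals A 191.5, B 58.5, C 191.4 → max 191.5 km
Site D: residuals A 0.1, B 0.0, C 0.0 → max 0.1 km
Only Site D has all residuals ≈ 0.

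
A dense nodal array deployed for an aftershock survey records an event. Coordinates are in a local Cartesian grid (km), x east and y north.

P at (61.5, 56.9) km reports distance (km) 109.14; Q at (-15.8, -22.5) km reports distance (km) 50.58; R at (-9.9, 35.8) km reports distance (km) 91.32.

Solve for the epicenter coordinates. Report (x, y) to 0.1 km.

Circle about each station: (x − 61.5)² + (y − 56.9)² = 109.14²; (x + 15.8)² + (y + 22.5)² = 50.58²; (x + 9.9)² + (y − 35.8)² = 91.32².
Subtracting the P equation from the Q and R equations removes the quadratic terms:
-154.6 x − 158.8 y = 3089.23
-142.8 x − 42.2 y = -2068.01
Solving the 2×2 system: x ≈ 28.4, y ≈ -47.1 km.
Check against P (with the unrounded x, y): √((x − 61.5)²+(y − 56.9)²) = 109.14 ≈ 109.14 km. ✓

x ≈ 28.4 km, y ≈ -47.1 km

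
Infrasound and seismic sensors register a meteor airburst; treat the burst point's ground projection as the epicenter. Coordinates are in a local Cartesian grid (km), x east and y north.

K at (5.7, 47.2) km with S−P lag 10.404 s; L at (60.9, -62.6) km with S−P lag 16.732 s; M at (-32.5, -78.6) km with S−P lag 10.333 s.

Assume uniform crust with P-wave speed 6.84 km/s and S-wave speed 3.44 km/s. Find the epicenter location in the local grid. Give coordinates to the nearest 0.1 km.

Distance from S−P lag: d = Δt · v_P v_S / (v_P − v_S) = Δt · (6.84·3.44)/(6.84−3.44) ≈ 6.9205·Δt.
So d_K = 72.00, d_L = 115.79, d_M = 71.51 km.
Circle about each station: (x − 5.7)² + (y − 47.2)² = 72.00²; (x − 60.9)² + (y + 62.6)² = 115.79²; (x + 32.5)² + (y + 78.6)² = 71.51².
Subtracting the K equation from the L and M equations removes the quadratic terms:
110.4 x − 219.6 y = -2856.08
-76.4 x − 251.6 y = 5044.20
Solving the 2×2 system: x ≈ -41.0, y ≈ -7.6 km.

-41.0 km east, -7.6 km north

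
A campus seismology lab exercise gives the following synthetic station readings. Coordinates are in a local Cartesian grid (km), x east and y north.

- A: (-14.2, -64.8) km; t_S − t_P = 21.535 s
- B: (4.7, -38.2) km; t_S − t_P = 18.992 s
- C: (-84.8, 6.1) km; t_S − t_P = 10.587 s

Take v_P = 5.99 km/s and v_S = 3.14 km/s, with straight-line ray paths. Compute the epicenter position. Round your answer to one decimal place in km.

Distance from S−P lag: d = Δt · v_P v_S / (v_P − v_S) = Δt · (5.99·3.14)/(5.99−3.14) ≈ 6.5995·Δt.
So d_A = 142.12, d_B = 125.34, d_C = 69.87 km.
Circle about each station: (x + 14.2)² + (y + 64.8)² = 142.12²; (x − 4.7)² + (y + 38.2)² = 125.34²; (x + 84.8)² + (y − 6.1)² = 69.87².
Subtracting the A equation from the B and C equations removes the quadratic terms:
37.8 x + 53.2 y = 1568.63
-141.2 x + 141.8 y = 18143.85
Solving the 2×2 system: x ≈ -57.7, y ≈ 70.5 km.

(-57.7, 70.5)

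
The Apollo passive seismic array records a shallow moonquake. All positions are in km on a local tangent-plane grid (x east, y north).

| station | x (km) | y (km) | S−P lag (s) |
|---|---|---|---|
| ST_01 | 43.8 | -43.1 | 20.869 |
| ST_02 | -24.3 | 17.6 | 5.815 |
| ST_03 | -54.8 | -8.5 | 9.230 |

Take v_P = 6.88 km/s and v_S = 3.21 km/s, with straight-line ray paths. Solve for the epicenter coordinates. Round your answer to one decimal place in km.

Distance from S−P lag: d = Δt · v_P v_S / (v_P − v_S) = Δt · (6.88·3.21)/(6.88−3.21) ≈ 6.0177·Δt.
So d_ST_01 = 125.58, d_ST_02 = 34.99, d_ST_03 = 55.54 km.
Circle about each station: (x − 43.8)² + (y + 43.1)² = 125.58²; (x + 24.3)² + (y − 17.6)² = 34.99²; (x + 54.8)² + (y + 8.5)² = 55.54².
Subtracting the ST_01 equation from the ST_02 and ST_03 equations removes the quadratic terms:
-136.2 x + 121.4 y = 11670.24
-197.2 x + 69.2 y = 11984.88
Solving the 2×2 system: x ≈ -44.6, y ≈ 46.1 km.
Check against ST_01 (with the unrounded x, y): √((x − 43.8)²+(y + 43.1)²) = 125.58 ≈ 125.58 km. ✓

-44.6 km east, 46.1 km north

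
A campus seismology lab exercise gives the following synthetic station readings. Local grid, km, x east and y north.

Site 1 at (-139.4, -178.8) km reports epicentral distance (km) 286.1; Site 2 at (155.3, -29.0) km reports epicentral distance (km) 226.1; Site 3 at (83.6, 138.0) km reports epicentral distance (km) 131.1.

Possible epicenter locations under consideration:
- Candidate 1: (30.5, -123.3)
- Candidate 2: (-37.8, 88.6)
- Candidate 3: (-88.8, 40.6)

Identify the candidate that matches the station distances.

For each candidate, compare |candidate − station| to the reported distance:
Candidate 1: residuals Site 1 107.4, Site 2 69.7, Site 3 135.5 → max 135.5 km
Candidate 2: residuals Site 1 0.0, Site 2 0.0, Site 3 0.0 → max 0.0 km
Candidate 3: residuals Site 1 60.9, Site 2 27.7, Site 3 66.9 → max 66.9 km
Only Candidate 2 has all residuals ≈ 0.

Candidate 2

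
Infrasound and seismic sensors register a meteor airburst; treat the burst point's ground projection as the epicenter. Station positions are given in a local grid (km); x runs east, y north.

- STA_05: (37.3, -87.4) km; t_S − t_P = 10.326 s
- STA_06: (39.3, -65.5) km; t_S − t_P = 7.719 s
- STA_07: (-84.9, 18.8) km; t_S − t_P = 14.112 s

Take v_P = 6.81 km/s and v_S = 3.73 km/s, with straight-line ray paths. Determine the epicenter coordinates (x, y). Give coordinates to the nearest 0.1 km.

29.5 km east, -2.6 km north

Distance from S−P lag: d = Δt · v_P v_S / (v_P − v_S) = Δt · (6.81·3.73)/(6.81−3.73) ≈ 8.2472·Δt.
So d_STA_05 = 85.16, d_STA_06 = 63.66, d_STA_07 = 116.38 km.
Circle about each station: (x − 37.3)² + (y + 87.4)² = 85.16²; (x − 39.3)² + (y + 65.5)² = 63.66²; (x + 84.9)² + (y − 18.8)² = 116.38².
Subtracting pairs of circle equations eliminates x²+y² and gives linear equations (the radical axes):
4.0 x + 43.8 y = 4.32
-244.4 x + 212.4 y = -7760.68
Solving the 2×2 system: x ≈ 29.5, y ≈ -2.6 km.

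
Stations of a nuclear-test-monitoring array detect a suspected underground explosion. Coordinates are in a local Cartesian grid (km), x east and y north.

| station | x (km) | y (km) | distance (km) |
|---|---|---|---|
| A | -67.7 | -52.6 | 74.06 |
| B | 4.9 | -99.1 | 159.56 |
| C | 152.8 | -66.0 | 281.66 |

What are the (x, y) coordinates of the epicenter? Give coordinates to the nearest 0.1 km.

-121.4 km east, -1.6 km north

Circle about each station: (x + 67.7)² + (y + 52.6)² = 74.06²; (x − 4.9)² + (y + 99.1)² = 159.56²; (x − 152.8)² + (y + 66.0)² = 281.66².
Subtracting pairs of circle equations eliminates x²+y² and gives linear equations (the radical axes):
145.2 x − 93.0 y = -17479.74
441.0 x − 26.8 y = -53493.68
Solving the 2×2 system: x ≈ -121.4, y ≈ -1.6 km.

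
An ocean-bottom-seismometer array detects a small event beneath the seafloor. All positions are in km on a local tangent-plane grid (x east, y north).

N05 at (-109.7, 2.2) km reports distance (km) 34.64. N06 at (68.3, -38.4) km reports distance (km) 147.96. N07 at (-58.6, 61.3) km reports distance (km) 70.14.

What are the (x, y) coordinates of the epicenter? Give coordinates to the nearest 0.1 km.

Circle about each station: (x + 109.7)² + (y − 2.2)² = 34.64²; (x − 68.3)² + (y + 38.4)² = 147.96²; (x + 58.6)² + (y − 61.3)² = 70.14².
Subtracting the N05 equation from the N06 and N07 equations removes the quadratic terms:
356.0 x − 81.2 y = -26591.71
102.2 x + 118.2 y = -8566.97
Solving the 2×2 system: x ≈ -76.2, y ≈ -6.6 km.
Check against N05 (with the unrounded x, y): √((x + 109.7)²+(y − 2.2)²) = 34.64 ≈ 34.64 km. ✓

-76.2 km east, -6.6 km north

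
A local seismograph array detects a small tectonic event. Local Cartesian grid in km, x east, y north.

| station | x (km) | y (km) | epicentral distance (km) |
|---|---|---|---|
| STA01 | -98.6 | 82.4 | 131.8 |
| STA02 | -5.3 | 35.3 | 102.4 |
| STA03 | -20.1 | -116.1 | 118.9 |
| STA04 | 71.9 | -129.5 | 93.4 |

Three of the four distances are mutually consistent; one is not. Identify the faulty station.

Solve using three stations at a time. Using STA02, STA03, STA04 (subtract circle equations pairwise → linear system) gives (x, y) ≈ (67.9, -36.2).
Distances from that point to each station vs reported:
  STA01: calculated 204.5 vs reported 131.8 → residual 72.7 km
  STA02: calculated 102.4 vs reported 102.4 → residual 0.0 km
  STA03: calculated 118.9 vs reported 118.9 → residual 0.0 km
  STA04: calculated 93.4 vs reported 93.4 → residual 0.0 km
STA02, STA03, STA04 are mutually consistent (residuals ≈ 0); STA01 is off by 72.7 km.

STA01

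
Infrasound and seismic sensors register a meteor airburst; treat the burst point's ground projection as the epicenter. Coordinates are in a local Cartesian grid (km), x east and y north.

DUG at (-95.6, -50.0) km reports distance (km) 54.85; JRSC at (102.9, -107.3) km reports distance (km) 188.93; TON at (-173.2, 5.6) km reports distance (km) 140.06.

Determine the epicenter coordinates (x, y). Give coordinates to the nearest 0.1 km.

-86.0 km east, -104.0 km north

Circle about each station: (x + 95.6)² + (y + 50.0)² = 54.85²; (x − 102.9)² + (y + 107.3)² = 188.93²; (x + 173.2)² + (y − 5.6)² = 140.06².
Subtracting the DUG equation from the JRSC and TON equations removes the quadratic terms:
397.0 x − 114.6 y = -22223.68
-155.2 x + 111.2 y = 1781.96
Solving the 2×2 system: x ≈ -86.0, y ≈ -104.0 km.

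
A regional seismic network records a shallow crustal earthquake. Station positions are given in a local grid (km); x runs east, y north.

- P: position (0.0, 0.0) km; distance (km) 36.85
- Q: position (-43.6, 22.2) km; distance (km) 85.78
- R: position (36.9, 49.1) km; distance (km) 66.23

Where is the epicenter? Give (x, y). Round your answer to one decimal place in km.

Circle about each station: x² + y² = 36.85²; (x + 43.6)² + (y − 22.2)² = 85.78²; (x − 36.9)² + (y − 49.1)² = 66.23².
Subtracting pairs of circle equations eliminates x²+y² and gives linear equations (the radical axes):
-87.2 x + 44.4 y = -3606.49
73.8 x + 98.2 y = 743.93
Solving the 2×2 system: x ≈ 32.7, y ≈ -17.0 km.

(32.7, -17.0)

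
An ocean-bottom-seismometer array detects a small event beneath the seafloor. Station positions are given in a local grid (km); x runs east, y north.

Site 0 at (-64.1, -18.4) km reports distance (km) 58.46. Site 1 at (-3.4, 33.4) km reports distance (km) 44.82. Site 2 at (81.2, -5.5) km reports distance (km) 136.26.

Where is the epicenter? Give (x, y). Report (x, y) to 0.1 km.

Circle about each station: (x + 64.1)² + (y + 18.4)² = 58.46²; (x + 3.4)² + (y − 33.4)² = 44.82²; (x − 81.2)² + (y + 5.5)² = 136.26².
Subtracting the Site 0 equation from the Site 1 and Site 2 equations removes the quadratic terms:
121.4 x + 103.6 y = -1911.51
290.6 x + 25.8 y = -12972.90
Solving the 2×2 system: x ≈ -48.0, y ≈ 37.8 km.

-48.0 km east, 37.8 km north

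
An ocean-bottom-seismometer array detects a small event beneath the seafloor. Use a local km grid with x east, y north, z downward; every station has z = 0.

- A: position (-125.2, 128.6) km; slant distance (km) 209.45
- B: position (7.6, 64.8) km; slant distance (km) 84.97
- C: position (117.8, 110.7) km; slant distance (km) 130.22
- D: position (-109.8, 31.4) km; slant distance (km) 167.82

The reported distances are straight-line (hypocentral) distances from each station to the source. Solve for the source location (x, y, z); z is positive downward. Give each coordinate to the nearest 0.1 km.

Each station gives a sphere (x−x_i)² + (y−y_i)² + z² = d_i² (stations at z=0).
Subtracting the A sphere from B and C: z² cancels, leaving linear equations in x and y:
265.6 x − 127.6 y = 8693.20
486.0 x − 35.8 y = 20830.38
Solving: x ≈ 44.695, y ≈ 24.905 km (keep extra digits for the depth step; rounded: 44.7, 24.9).
Then from the A sphere: z² = 209.45² − (x + 125.2)² − (y − 128.6)² with x = 44.695, y = 24.905, so z ≈ 65.210 ≈ 65.2 km.

(44.7, 24.9, 65.2)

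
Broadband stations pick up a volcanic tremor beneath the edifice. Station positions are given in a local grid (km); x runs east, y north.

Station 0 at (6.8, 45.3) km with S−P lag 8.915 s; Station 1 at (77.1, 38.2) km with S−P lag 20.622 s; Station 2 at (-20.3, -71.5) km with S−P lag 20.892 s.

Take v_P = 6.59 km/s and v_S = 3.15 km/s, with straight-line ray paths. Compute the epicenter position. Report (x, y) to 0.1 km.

Distance from S−P lag: d = Δt · v_P v_S / (v_P − v_S) = Δt · (6.59·3.15)/(6.59−3.15) ≈ 6.0344·Δt.
So d_Station 0 = 53.80, d_Station 1 = 124.44, d_Station 2 = 126.07 km.
Circle about each station: (x − 6.8)² + (y − 45.3)² = 53.80²; (x − 77.1)² + (y − 38.2)² = 124.44²; (x + 20.3)² + (y + 71.5)² = 126.07².
Subtracting pairs of circle equations eliminates x²+y² and gives linear equations (the radical axes):
140.6 x − 14.2 y = -7285.55
-54.2 x − 233.6 y = -9573.19
Solving the 2×2 system: x ≈ -46.6, y ≈ 51.8 km.

-46.6 km east, 51.8 km north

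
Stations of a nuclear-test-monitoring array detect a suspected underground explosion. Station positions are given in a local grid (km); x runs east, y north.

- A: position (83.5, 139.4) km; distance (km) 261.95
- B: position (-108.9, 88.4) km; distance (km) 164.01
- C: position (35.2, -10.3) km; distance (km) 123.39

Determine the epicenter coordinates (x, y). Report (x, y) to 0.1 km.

Circle about each station: (x − 83.5)² + (y − 139.4)² = 261.95²; (x + 108.9)² + (y − 88.4)² = 164.01²; (x − 35.2)² + (y + 10.3)² = 123.39².
Subtracting pairs of circle equations eliminates x²+y² and gives linear equations (the radical axes):
-384.8 x − 102.0 y = 34987.68
-96.6 x − 299.4 y = 28333.23
Solving the 2×2 system: x ≈ -72.0, y ≈ -71.4 km.

x ≈ -72.0 km, y ≈ -71.4 km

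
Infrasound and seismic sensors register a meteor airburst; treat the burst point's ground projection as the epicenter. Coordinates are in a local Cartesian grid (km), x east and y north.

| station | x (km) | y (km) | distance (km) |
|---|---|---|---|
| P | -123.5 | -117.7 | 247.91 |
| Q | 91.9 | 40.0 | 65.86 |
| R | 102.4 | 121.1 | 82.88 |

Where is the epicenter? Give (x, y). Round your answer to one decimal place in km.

Circle about each station: (x + 123.5)² + (y + 117.7)² = 247.91²; (x − 91.9)² + (y − 40.0)² = 65.86²; (x − 102.4)² + (y − 121.1)² = 82.88².
Subtracting the P equation from the Q and R equations removes the quadratic terms:
430.8 x + 315.4 y = 38061.90
451.8 x + 477.6 y = 50635.70
Solving the 2×2 system: x ≈ 34.9, y ≈ 73.0 km.
Check against P (with the unrounded x, y): √((x + 123.5)²+(y + 117.7)²) = 247.91 ≈ 247.91 km. ✓

x ≈ 34.9 km, y ≈ 73.0 km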